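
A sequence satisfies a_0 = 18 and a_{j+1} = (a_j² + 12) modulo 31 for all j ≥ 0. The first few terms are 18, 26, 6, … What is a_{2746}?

6

a_0 = 18,  a_1 = 26,  a_2 = 6,  a_3 = 17,  a_4 = 22,  a_5 = 0,  a_6 = 12,  a_7 = 1,  a_8 = 13,  a_9 = 26.
Since a_9 = a_1 = 26, the sequence is eventually periodic: after a pre-period of length 1 it cycles with period 8.
For j ≥ 1, a_j depends only on (j - 1) mod 8. (2746 - 1) mod 8 = 1, so a_{2746} = a_2 = 6.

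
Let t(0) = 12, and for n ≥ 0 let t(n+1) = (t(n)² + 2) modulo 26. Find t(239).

We have t(0) = 12; t(1) = 16; t(2) = 24; t(3) = 6; t(4) = 12.
Since t(4) = t(0) = 12, the sequence is periodic with period 4.
(239 - 0) mod 4 = 3, so t(239) = t(3) = 6.

6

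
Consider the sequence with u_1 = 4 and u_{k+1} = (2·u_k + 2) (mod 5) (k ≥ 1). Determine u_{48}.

1

Computing terms: u_1 = 4,  u_2 = 0,  u_3 = 2,  u_4 = 1,  u_5 = 4.
The sequence repeats with period 4.
(48 - 1) mod 4 = 3, so u_{48} = u_4 = 1.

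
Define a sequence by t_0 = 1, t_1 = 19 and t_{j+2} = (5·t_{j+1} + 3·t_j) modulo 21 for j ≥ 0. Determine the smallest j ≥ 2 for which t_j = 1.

Computing terms: t_0 = 1, t_1 = 19, t_2 = 14, t_3 = 1, t_4 = 5, t_5 = 7, t_6 = 8, t_7 = 19, t_8 = 14.
Since (t_7, t_8) = (t_1, t_2) = (19, 14) (two consecutive terms determine the rest), the sequence is eventually periodic: after a pre-period of length 1 it cycles with period 6.
The value 1 first appears (with j ≥ 2) at t_3.

3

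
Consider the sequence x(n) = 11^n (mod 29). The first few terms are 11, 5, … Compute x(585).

19

We have x(1) = 11,  x(2) = 5,  x(3) = 26,  x(4) = 25,  x(5) = 14,  x(6) = 9,  x(7) = 12,  x(8) = 16,  x(9) = 2,  x(10) = 22,  x(11) = 10,  x(12) = 23,  x(13) = 21,  x(14) = 28,  x(15) = 18,  x(16) = 24,  x(17) = 3,  x(18) = 4,  x(19) = 15,  x(20) = 20,  x(21) = 17,  x(22) = 13,  x(23) = 27,  x(24) = 7,  x(25) = 19,  x(26) = 6,  x(27) = 8,  x(28) = 1,  x(29) = 11.
The sequence repeats with period 28.
So x(585) = x(1 + ((585-1) mod 28)) = x(25) = 19.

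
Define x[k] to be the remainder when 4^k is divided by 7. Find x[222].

1

Computing terms: x[1] = 4; x[2] = 2; x[3] = 1; x[4] = 4.
Since x[4] = x[1] = 4, the sequence is periodic with period 3.
So x[222] = x[1 + ((222-1) mod 3)] = x[3] = 1.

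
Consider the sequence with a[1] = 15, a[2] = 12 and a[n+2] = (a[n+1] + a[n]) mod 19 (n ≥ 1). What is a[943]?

0

a[1] = 15, a[2] = 12, a[3] = 8, a[4] = 1, a[5] = 9, a[6] = 10, a[7] = 0, a[8] = 10, a[9] = 10, a[10] = 1, a[11] = 11, a[12] = 12, a[13] = 4, a[14] = 16, a[15] = 1, a[16] = 17, a[17] = 18, a[18] = 16, a[19] = 15, a[20] = 12.
Since (a[19], a[20]) = (a[1], a[2]) = (15, 12) (two consecutive terms determine the rest), the sequence is periodic with period 18.
(943 - 1) mod 18 = 6, so a[943] = a[7] = 0.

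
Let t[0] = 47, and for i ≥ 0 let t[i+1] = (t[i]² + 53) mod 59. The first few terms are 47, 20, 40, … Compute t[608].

Computing terms: t[0] = 47,  t[1] = 20,  t[2] = 40,  t[3] = 1,  t[4] = 54,  t[5] = 19,  t[6] = 1.
Since t[6] = t[3] = 1, the sequence is eventually periodic: after a pre-period of length 3 it cycles with period 3.
For i ≥ 3, t[i] depends only on (i - 3) mod 3. (608 - 3) mod 3 = 2, so t[608] = t[5] = 19.

19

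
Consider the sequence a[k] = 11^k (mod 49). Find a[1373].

2

a[0] = 1,  a[1] = 11,  a[2] = 23,  a[3] = 8,  a[4] = 39,  a[5] = 37,  a[6] = 15,  a[7] = 18,  a[8] = 2,  a[9] = 22,  a[10] = 46,  a[11] = 16,  a[12] = 29,  a[13] = 25,  a[14] = 30,  a[15] = 36,  a[16] = 4,  a[17] = 44,  a[18] = 43,  a[19] = 32,  a[20] = 9,  a[21] = 1.
Since a[21] = a[0] = 1, the sequence is periodic with period 21.
(1373 - 0) mod 21 = 8, so a[1373] = a[8] = 2.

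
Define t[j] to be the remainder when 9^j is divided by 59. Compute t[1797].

46

Computing terms: t[0] = 1,  t[1] = 9,  t[2] = 22,  t[3] = 21,  t[4] = 12,  t[5] = 49,  t[6] = 28,  t[7] = 16,  t[8] = 26,  t[9] = 57,  t[10] = 41,  t[11] = 15,  t[12] = 17,  t[13] = 35,  t[14] = 20,  t[15] = 3,  t[16] = 27,  t[17] = 7,  t[18] = 4,  t[19] = 36,  t[20] = 29,  t[21] = 25,  t[22] = 48,  t[23] = 19,  t[24] = 53,  t[25] = 5,  t[26] = 45,  t[27] = 51,  t[28] = 46,  t[29] = 1.
The sequence repeats with period 29.
(1797 - 0) mod 29 = 28, so t[1797] = t[28] = 46.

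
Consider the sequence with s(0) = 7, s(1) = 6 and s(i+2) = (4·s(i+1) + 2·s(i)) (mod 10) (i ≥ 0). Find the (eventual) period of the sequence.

4

Computing terms: s(0) = 7, s(1) = 6, s(2) = 8, s(3) = 4, s(4) = 2, s(5) = 6, s(6) = 8.
Since (s(5), s(6)) = (s(1), s(2)) = (6, 8) (two consecutive terms determine the rest), the sequence is eventually periodic: after a pre-period of length 1 it cycles with period 4.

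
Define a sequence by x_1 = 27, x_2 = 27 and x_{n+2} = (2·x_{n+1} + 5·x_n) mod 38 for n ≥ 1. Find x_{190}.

19

x_1 = 27, x_2 = 27, x_3 = 37, x_4 = 19, x_5 = 33, x_6 = 9, x_7 = 31, x_8 = 31, x_9 = 27, x_{10} = 19, x_{11} = 21, x_{12} = 23, x_{13} = 37, x_{14} = 37, x_{15} = 31, x_{16} = 19, x_{17} = 3, x_{18} = 25, x_{19} = 27, x_{20} = 27.
The sequence repeats with period 18.
So x_{190} = x_{1 + ((190-1) mod 18)} = x_{10} = 19.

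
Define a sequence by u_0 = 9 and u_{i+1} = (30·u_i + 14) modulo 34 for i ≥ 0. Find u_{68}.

26

Listing terms: u_0 = 9; u_1 = 12; u_2 = 0; u_3 = 14; u_4 = 26; u_5 = 12.
Since u_5 = u_1 = 12, the sequence is eventually periodic: after a pre-period of length 1 it cycles with period 4.
For i ≥ 1, u_i depends only on (i - 1) mod 4. (68 - 1) mod 4 = 3, so u_{68} = u_4 = 26.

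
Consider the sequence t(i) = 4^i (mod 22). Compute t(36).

We have t(0) = 1, t(1) = 4, t(2) = 16, t(3) = 20, t(4) = 14, t(5) = 12, t(6) = 4.
Since t(6) = t(1) = 4, the sequence is eventually periodic: after a pre-period of length 1 it cycles with period 5.
For i ≥ 1, t(i) depends only on (i - 1) mod 5. (36 - 1) mod 5 = 0, so t(36) = t(1) = 4.

4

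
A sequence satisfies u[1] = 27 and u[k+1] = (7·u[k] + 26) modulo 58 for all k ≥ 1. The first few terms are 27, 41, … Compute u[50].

We have u[1] = 27; u[2] = 41; u[3] = 23; u[4] = 13; u[5] = 1; u[6] = 33; u[7] = 25; u[8] = 27.
Since u[8] = u[1] = 27, the sequence is periodic with period 7.
(50 - 1) mod 7 = 0, so u[50] = u[1] = 27.

27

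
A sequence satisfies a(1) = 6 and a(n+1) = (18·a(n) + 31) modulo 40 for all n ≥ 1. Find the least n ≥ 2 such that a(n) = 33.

We have a(1) = 6; a(2) = 19; a(3) = 13; a(4) = 25; a(5) = 1; a(6) = 9; a(7) = 33; a(8) = 25.
Since a(8) = a(4) = 25, the sequence is eventually periodic: after a pre-period of length 3 it cycles with period 4.
The value 33 first appears (with n ≥ 2) at a(7).

7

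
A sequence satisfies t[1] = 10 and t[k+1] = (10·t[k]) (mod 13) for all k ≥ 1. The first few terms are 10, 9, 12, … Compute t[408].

1

Listing terms: t[1] = 10,  t[2] = 9,  t[3] = 12,  t[4] = 3,  t[5] = 4,  t[6] = 1,  t[7] = 10.
The sequence repeats with period 6.
(408 - 1) mod 6 = 5, so t[408] = t[6] = 1.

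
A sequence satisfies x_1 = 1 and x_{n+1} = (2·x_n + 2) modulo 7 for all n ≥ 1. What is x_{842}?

Listing terms: x_1 = 1,  x_2 = 4,  x_3 = 3,  x_4 = 1.
Since x_4 = x_1 = 1, the sequence is periodic with period 3.
So x_{842} = x_{1 + ((842-1) mod 3)} = x_2 = 4.

4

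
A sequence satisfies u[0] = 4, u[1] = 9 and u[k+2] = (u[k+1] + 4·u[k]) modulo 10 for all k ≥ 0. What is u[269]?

5

Listing terms: u[0] = 4,  u[1] = 9,  u[2] = 5,  u[3] = 1,  u[4] = 1,  u[5] = 5,  u[6] = 9,  u[7] = 9,  u[8] = 5.
Since (u[7], u[8]) = (u[1], u[2]) = (9, 5) (two consecutive terms determine the rest), the sequence is eventually periodic: after a pre-period of length 1 it cycles with period 6.
For k ≥ 1, u[k] depends only on (k - 1) mod 6. (269 - 1) mod 6 = 4, so u[269] = u[5] = 5.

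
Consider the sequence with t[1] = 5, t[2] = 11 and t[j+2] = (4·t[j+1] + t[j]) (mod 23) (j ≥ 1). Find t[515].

3

Listing terms: t[1] = 5,  t[2] = 11,  t[3] = 3,  t[4] = 0,  t[5] = 3,  t[6] = 12,  t[7] = 5,  t[8] = 9,  t[9] = 18,  t[10] = 12,  t[11] = 20,  t[12] = 0,  t[13] = 20,  t[14] = 11,  t[15] = 18,  t[16] = 14,  t[17] = 5,  t[18] = 11.
The sequence repeats with period 16.
So t[515] = t[1 + ((515-1) mod 16)] = t[3] = 3.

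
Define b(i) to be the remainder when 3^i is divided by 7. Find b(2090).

b(1) = 3, b(2) = 2, b(3) = 6, b(4) = 4, b(5) = 5, b(6) = 1, b(7) = 3.
Since b(7) = b(1) = 3, the sequence is periodic with period 6.
(2090 - 1) mod 6 = 1, so b(2090) = b(2) = 2.

2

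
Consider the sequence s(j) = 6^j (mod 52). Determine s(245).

28

Computing terms: s(0) = 1, s(1) = 6, s(2) = 36, s(3) = 8, s(4) = 48, s(5) = 28, s(6) = 12, s(7) = 20, s(8) = 16, s(9) = 44, s(10) = 4, s(11) = 24, s(12) = 40, s(13) = 32, s(14) = 36.
Since s(14) = s(2) = 36, the sequence is eventually periodic: after a pre-period of length 2 it cycles with period 12.
For j ≥ 2, s(j) depends only on (j - 2) mod 12. (245 - 2) mod 12 = 3, so s(245) = s(5) = 28.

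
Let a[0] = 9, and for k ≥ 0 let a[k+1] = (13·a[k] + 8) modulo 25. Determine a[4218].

13

We have a[0] = 9,  a[1] = 0,  a[2] = 8,  a[3] = 12,  a[4] = 14,  a[5] = 15,  a[6] = 3,  a[7] = 22,  a[8] = 19,  a[9] = 5,  a[10] = 23,  a[11] = 7,  a[12] = 24,  a[13] = 20,  a[14] = 18,  a[15] = 17,  a[16] = 4,  a[17] = 10,  a[18] = 13,  a[19] = 2,  a[20] = 9.
Since a[20] = a[0] = 9, the sequence is periodic with period 20.
(4218 - 0) mod 20 = 18, so a[4218] = a[18] = 13.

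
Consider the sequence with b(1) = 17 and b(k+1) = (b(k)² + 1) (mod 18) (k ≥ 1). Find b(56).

Listing terms: b(1) = 17,  b(2) = 2,  b(3) = 5,  b(4) = 8,  b(5) = 11,  b(6) = 14,  b(7) = 17.
Since b(7) = b(1) = 17, the sequence is periodic with period 6.
So b(56) = b(1 + ((56-1) mod 6)) = b(2) = 2.

2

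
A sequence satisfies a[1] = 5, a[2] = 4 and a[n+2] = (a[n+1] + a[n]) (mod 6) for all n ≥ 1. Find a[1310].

We have a[1] = 5,  a[2] = 4,  a[3] = 3,  a[4] = 1,  a[5] = 4,  a[6] = 5,  a[7] = 3,  a[8] = 2,  a[9] = 5,  a[10] = 1,  a[11] = 0,  a[12] = 1,  a[13] = 1,  a[14] = 2,  a[15] = 3,  a[16] = 5,  a[17] = 2,  a[18] = 1,  a[19] = 3,  a[20] = 4,  a[21] = 1,  a[22] = 5,  a[23] = 0,  a[24] = 5,  a[25] = 5,  a[26] = 4.
Since (a[25], a[26]) = (a[1], a[2]) = (5, 4) (two consecutive terms determine the rest), the sequence is periodic with period 24.
(1310 - 1) mod 24 = 13, so a[1310] = a[14] = 2.

2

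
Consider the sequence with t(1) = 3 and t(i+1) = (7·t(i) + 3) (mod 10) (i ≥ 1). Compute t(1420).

Listing terms: t(1) = 3,  t(2) = 4,  t(3) = 1,  t(4) = 0,  t(5) = 3.
The sequence repeats with period 4.
So t(1420) = t(1 + ((1420-1) mod 4)) = t(4) = 0.

0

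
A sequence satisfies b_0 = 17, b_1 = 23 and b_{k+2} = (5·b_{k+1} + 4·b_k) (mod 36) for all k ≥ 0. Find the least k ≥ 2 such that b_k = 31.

5

We have b_0 = 17,  b_1 = 23,  b_2 = 3,  b_3 = 35,  b_4 = 7,  b_5 = 31,  b_6 = 3,  b_7 = 31,  b_8 = 23,  b_9 = 23,  b_{10} = 27,  b_{11} = 11,  b_{12} = 19,  b_{13} = 31,  b_{14} = 15,  b_{15} = 19,  b_{16} = 11,  b_{17} = 23,  b_{18} = 15,  b_{19} = 23,  b_{20} = 31,  b_{21} = 31,  b_{22} = 27,  b_{23} = 7,  b_{24} = 35,  b_{25} = 23,  b_{26} = 3.
Since (b_{25}, b_{26}) = (b_1, b_2) = (23, 3) (two consecutive terms determine the rest), the sequence is eventually periodic: after a pre-period of length 1 it cycles with period 24.
The value 31 first appears (with k ≥ 2) at b_5.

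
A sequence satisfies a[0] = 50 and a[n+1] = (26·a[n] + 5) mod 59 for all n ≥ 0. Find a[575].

a[0] = 50,  a[1] = 7,  a[2] = 10,  a[3] = 29,  a[4] = 51,  a[5] = 33,  a[6] = 37,  a[7] = 23,  a[8] = 13,  a[9] = 48,  a[10] = 14,  a[11] = 15,  a[12] = 41,  a[13] = 9,  a[14] = 3,  a[15] = 24,  a[16] = 39,  a[17] = 16,  a[18] = 8,  a[19] = 36,  a[20] = 56,  a[21] = 45,  a[22] = 54,  a[23] = 52,  a[24] = 0,  a[25] = 5,  a[26] = 17,  a[27] = 34,  a[28] = 4,  a[29] = 50.
Since a[29] = a[0] = 50, the sequence is periodic with period 29.
(575 - 0) mod 29 = 24, so a[575] = a[24] = 0.

0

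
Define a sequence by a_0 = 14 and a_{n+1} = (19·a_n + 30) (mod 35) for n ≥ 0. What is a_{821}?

Computing terms: a_0 = 14,  a_1 = 16,  a_2 = 19,  a_3 = 6,  a_4 = 4,  a_5 = 1,  a_6 = 14.
The sequence repeats with period 6.
So a_{821} = a_{0 + ((821-0) mod 6)} = a_5 = 1.

1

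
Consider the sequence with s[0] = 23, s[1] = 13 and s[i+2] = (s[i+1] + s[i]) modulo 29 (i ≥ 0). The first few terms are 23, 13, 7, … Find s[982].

7

s[0] = 23, s[1] = 13, s[2] = 7, s[3] = 20, s[4] = 27, s[5] = 18, s[6] = 16, s[7] = 5, s[8] = 21, s[9] = 26, s[10] = 18, s[11] = 15, s[12] = 4, s[13] = 19, s[14] = 23, s[15] = 13.
The sequence repeats with period 14.
So s[982] = s[0 + ((982-0) mod 14)] = s[2] = 7.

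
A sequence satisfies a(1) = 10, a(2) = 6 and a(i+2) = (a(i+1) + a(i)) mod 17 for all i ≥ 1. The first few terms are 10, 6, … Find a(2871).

Listing terms: a(1) = 10; a(2) = 6; a(3) = 16; a(4) = 5; a(5) = 4; a(6) = 9; a(7) = 13; a(8) = 5; a(9) = 1; a(10) = 6; a(11) = 7; a(12) = 13; a(13) = 3; a(14) = 16; a(15) = 2; a(16) = 1; a(17) = 3; a(18) = 4; a(19) = 7; a(20) = 11; a(21) = 1; a(22) = 12; a(23) = 13; a(24) = 8; a(25) = 4; a(26) = 12; a(27) = 16; a(28) = 11; a(29) = 10; a(30) = 4; a(31) = 14; a(32) = 1; a(33) = 15; a(34) = 16; a(35) = 14; a(36) = 13; a(37) = 10; a(38) = 6.
The sequence repeats with period 36.
So a(2871) = a(1 + ((2871-1) mod 36)) = a(27) = 16.

16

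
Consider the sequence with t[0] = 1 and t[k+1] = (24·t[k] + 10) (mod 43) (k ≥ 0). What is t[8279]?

7

Listing terms: t[0] = 1,  t[1] = 34,  t[2] = 9,  t[3] = 11,  t[4] = 16,  t[5] = 7,  t[6] = 6,  t[7] = 25,  t[8] = 8,  t[9] = 30,  t[10] = 42,  t[11] = 29,  t[12] = 18,  t[13] = 12,  t[14] = 40,  t[15] = 24,  t[16] = 27,  t[17] = 13,  t[18] = 21,  t[19] = 41,  t[20] = 5,  t[21] = 1.
Since t[21] = t[0] = 1, the sequence is periodic with period 21.
(8279 - 0) mod 21 = 5, so t[8279] = t[5] = 7.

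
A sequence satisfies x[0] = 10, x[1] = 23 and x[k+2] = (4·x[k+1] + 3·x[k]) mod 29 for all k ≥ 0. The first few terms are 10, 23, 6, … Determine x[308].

10

x[0] = 10, x[1] = 23, x[2] = 6, x[3] = 6, x[4] = 13, x[5] = 12, x[6] = 0, x[7] = 7, x[8] = 28, x[9] = 17, x[10] = 7, x[11] = 21, x[12] = 18, x[13] = 19, x[14] = 14, x[15] = 26, x[16] = 1, x[17] = 24, x[18] = 12, x[19] = 4, x[20] = 23, x[21] = 17, x[22] = 21, x[23] = 19, x[24] = 23, x[25] = 4, x[26] = 27, x[27] = 4, x[28] = 10, x[29] = 23.
Since (x[28], x[29]) = (x[0], x[1]) = (10, 23) (two consecutive terms determine the rest), the sequence is periodic with period 28.
So x[308] = x[0 + ((308-0) mod 28)] = x[0] = 10.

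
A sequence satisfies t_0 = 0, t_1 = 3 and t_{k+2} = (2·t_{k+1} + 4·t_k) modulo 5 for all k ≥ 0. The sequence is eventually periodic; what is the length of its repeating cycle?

t_0 = 0, t_1 = 3, t_2 = 1, t_3 = 4, t_4 = 2, t_5 = 0, t_6 = 3.
The sequence repeats with period 5.

5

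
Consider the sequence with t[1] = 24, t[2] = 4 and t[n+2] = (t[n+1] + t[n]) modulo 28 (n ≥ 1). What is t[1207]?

Computing terms: t[1] = 24,  t[2] = 4,  t[3] = 0,  t[4] = 4,  t[5] = 4,  t[6] = 8,  t[7] = 12,  t[8] = 20,  t[9] = 4,  t[10] = 24,  t[11] = 0,  t[12] = 24,  t[13] = 24,  t[14] = 20,  t[15] = 16,  t[16] = 8,  t[17] = 24,  t[18] = 4.
The sequence repeats with period 16.
(1207 - 1) mod 16 = 6, so t[1207] = t[7] = 12.

12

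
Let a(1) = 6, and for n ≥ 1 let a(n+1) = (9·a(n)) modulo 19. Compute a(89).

a(1) = 6,  a(2) = 16,  a(3) = 11,  a(4) = 4,  a(5) = 17,  a(6) = 1,  a(7) = 9,  a(8) = 5,  a(9) = 7,  a(10) = 6.
Since a(10) = a(1) = 6, the sequence is periodic with period 9.
So a(89) = a(1 + ((89-1) mod 9)) = a(8) = 5.

5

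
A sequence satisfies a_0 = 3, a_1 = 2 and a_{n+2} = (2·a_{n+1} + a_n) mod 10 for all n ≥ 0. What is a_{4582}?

We have a_0 = 3,  a_1 = 2,  a_2 = 7,  a_3 = 6,  a_4 = 9,  a_5 = 4,  a_6 = 7,  a_7 = 8,  a_8 = 3,  a_9 = 4,  a_{10} = 1,  a_{11} = 6,  a_{12} = 3,  a_{13} = 2.
The sequence repeats with period 12.
(4582 - 0) mod 12 = 10, so a_{4582} = a_{10} = 1.

1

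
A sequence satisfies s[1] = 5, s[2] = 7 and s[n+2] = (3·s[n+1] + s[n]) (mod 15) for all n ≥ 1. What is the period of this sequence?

12

s[1] = 5, s[2] = 7, s[3] = 11, s[4] = 10, s[5] = 11, s[6] = 13, s[7] = 5, s[8] = 13, s[9] = 14, s[10] = 10, s[11] = 14, s[12] = 7, s[13] = 5, s[14] = 7.
The sequence repeats with period 12.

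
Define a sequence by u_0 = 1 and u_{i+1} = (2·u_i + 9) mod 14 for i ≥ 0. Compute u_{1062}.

1

Listing terms: u_0 = 1, u_1 = 11, u_2 = 3, u_3 = 1.
The sequence repeats with period 3.
(1062 - 0) mod 3 = 0, so u_{1062} = u_0 = 1.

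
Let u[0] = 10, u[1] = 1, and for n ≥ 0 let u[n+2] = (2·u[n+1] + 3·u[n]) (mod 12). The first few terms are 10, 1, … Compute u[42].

u[0] = 10; u[1] = 1; u[2] = 8; u[3] = 7; u[4] = 2; u[5] = 1; u[6] = 8.
Since (u[5], u[6]) = (u[1], u[2]) = (1, 8) (two consecutive terms determine the rest), the sequence is eventually periodic: after a pre-period of length 1 it cycles with period 4.
For n ≥ 1, u[n] depends only on (n - 1) mod 4. (42 - 1) mod 4 = 1, so u[42] = u[2] = 8.

8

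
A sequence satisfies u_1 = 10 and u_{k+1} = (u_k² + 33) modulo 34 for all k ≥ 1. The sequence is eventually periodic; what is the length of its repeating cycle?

4

We have u_1 = 10,  u_2 = 31,  u_3 = 8,  u_4 = 29,  u_5 = 24,  u_6 = 31.
Since u_6 = u_2 = 31, the sequence is eventually periodic: after a pre-period of length 1 it cycles with period 4.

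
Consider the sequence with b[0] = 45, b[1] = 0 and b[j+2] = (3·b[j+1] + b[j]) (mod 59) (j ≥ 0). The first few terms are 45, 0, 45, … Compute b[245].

10

b[0] = 45, b[1] = 0, b[2] = 45, b[3] = 17, b[4] = 37, b[5] = 10, b[6] = 8, b[7] = 34, b[8] = 51, b[9] = 10, b[10] = 22, b[11] = 17, b[12] = 14, b[13] = 0, b[14] = 14, b[15] = 42, b[16] = 22, b[17] = 49, b[18] = 51, b[19] = 25, b[20] = 8, b[21] = 49, b[22] = 37, b[23] = 42, b[24] = 45, b[25] = 0.
Since (b[24], b[25]) = (b[0], b[1]) = (45, 0) (two consecutive terms determine the rest), the sequence is periodic with period 24.
(245 - 0) mod 24 = 5, so b[245] = b[5] = 10.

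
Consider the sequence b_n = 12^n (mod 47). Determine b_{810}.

We have b_1 = 12; b_2 = 3; b_3 = 36; b_4 = 9; b_5 = 14; b_6 = 27; b_7 = 42; b_8 = 34; b_9 = 32; b_{10} = 8; b_{11} = 2; b_{12} = 24; b_{13} = 6; b_{14} = 25; b_{15} = 18; b_{16} = 28; b_{17} = 7; b_{18} = 37; b_{19} = 21; b_{20} = 17; b_{21} = 16; b_{22} = 4; b_{23} = 1; b_{24} = 12.
Since b_{24} = b_1 = 12, the sequence is periodic with period 23.
So b_{810} = b_{1 + ((810-1) mod 23)} = b_5 = 14.

14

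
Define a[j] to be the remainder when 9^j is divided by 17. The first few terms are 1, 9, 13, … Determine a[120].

a[0] = 1; a[1] = 9; a[2] = 13; a[3] = 15; a[4] = 16; a[5] = 8; a[6] = 4; a[7] = 2; a[8] = 1.
The sequence repeats with period 8.
(120 - 0) mod 8 = 0, so a[120] = a[0] = 1.

1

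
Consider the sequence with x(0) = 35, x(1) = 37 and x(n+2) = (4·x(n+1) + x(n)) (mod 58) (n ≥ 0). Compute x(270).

Listing terms: x(0) = 35; x(1) = 37; x(2) = 9; x(3) = 15; x(4) = 11; x(5) = 1; x(6) = 15; x(7) = 3; x(8) = 27; x(9) = 53; x(10) = 7; x(11) = 23; x(12) = 41; x(13) = 13; x(14) = 35; x(15) = 37.
The sequence repeats with period 14.
(270 - 0) mod 14 = 4, so x(270) = x(4) = 11.

11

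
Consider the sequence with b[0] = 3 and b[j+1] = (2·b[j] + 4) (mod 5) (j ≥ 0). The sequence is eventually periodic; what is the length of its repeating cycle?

Listing terms: b[0] = 3; b[1] = 0; b[2] = 4; b[3] = 2; b[4] = 3.
The sequence repeats with period 4.

4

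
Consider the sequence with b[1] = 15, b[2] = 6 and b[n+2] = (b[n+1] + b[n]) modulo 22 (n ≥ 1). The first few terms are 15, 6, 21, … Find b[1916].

b[1] = 15, b[2] = 6, b[3] = 21, b[4] = 5, b[5] = 4, b[6] = 9, b[7] = 13, b[8] = 0, b[9] = 13, b[10] = 13, b[11] = 4, b[12] = 17, b[13] = 21, b[14] = 16, b[15] = 15, b[16] = 9, b[17] = 2, b[18] = 11, b[19] = 13, b[20] = 2, b[21] = 15, b[22] = 17, b[23] = 10, b[24] = 5, b[25] = 15, b[26] = 20, b[27] = 13, b[28] = 11, b[29] = 2, b[30] = 13, b[31] = 15, b[32] = 6.
The sequence repeats with period 30.
(1916 - 1) mod 30 = 25, so b[1916] = b[26] = 20.

20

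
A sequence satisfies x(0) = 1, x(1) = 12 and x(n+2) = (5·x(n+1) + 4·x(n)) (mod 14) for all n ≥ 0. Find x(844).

4

x(0) = 1,  x(1) = 12,  x(2) = 8,  x(3) = 4,  x(4) = 10,  x(5) = 10,  x(6) = 6,  x(7) = 0,  x(8) = 10,  x(9) = 8,  x(10) = 10,  x(11) = 12,  x(12) = 2,  x(13) = 2,  x(14) = 4,  x(15) = 0,  x(16) = 2,  x(17) = 10,  x(18) = 2,  x(19) = 8,  x(20) = 6,  x(21) = 6,  x(22) = 12,  x(23) = 0,  x(24) = 6,  x(25) = 2,  x(26) = 6,  x(27) = 10,  x(28) = 4,  x(29) = 4,  x(30) = 8,  x(31) = 0,  x(32) = 4,  x(33) = 6,  x(34) = 4,  x(35) = 2,  x(36) = 12,  x(37) = 12,  x(38) = 10,  x(39) = 0,  x(40) = 12,  x(41) = 4,  x(42) = 12,  x(43) = 6,  x(44) = 8,  x(45) = 8,  x(46) = 2,  x(47) = 0,  x(48) = 8,  x(49) = 12,  x(50) = 8.
Since (x(49), x(50)) = (x(1), x(2)) = (12, 8) (two consecutive terms determine the rest), the sequence is eventually periodic: after a pre-period of length 1 it cycles with period 48.
For n ≥ 1, x(n) depends only on (n - 1) mod 48. (844 - 1) mod 48 = 27, so x(844) = x(28) = 4.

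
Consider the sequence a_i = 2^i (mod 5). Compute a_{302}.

Listing terms: a_0 = 1, a_1 = 2, a_2 = 4, a_3 = 3, a_4 = 1.
Since a_4 = a_0 = 1, the sequence is periodic with period 4.
So a_{302} = a_{0 + ((302-0) mod 4)} = a_2 = 4.

4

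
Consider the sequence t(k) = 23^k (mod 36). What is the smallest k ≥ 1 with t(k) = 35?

3

Computing terms: t(0) = 1; t(1) = 23; t(2) = 25; t(3) = 35; t(4) = 13; t(5) = 11; t(6) = 1.
The sequence repeats with period 6.
The value 35 first appears (with k ≥ 1) at t(3).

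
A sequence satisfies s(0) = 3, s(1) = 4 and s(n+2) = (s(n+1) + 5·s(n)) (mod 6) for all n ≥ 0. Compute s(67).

4

Listing terms: s(0) = 3,  s(1) = 4,  s(2) = 1,  s(3) = 3,  s(4) = 2,  s(5) = 5,  s(6) = 3,  s(7) = 4.
The sequence repeats with period 6.
So s(67) = s(0 + ((67-0) mod 6)) = s(1) = 4.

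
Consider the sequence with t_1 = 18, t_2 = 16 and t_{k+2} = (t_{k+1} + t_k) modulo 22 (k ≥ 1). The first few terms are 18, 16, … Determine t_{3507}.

Listing terms: t_1 = 18,  t_2 = 16,  t_3 = 12,  t_4 = 6,  t_5 = 18,  t_6 = 2,  t_7 = 20,  t_8 = 0,  t_9 = 20,  t_{10} = 20,  t_{11} = 18,  t_{12} = 16.
Since (t_{11}, t_{12}) = (t_1, t_2) = (18, 16) (two consecutive terms determine the rest), the sequence is periodic with period 10.
(3507 - 1) mod 10 = 6, so t_{3507} = t_7 = 20.

20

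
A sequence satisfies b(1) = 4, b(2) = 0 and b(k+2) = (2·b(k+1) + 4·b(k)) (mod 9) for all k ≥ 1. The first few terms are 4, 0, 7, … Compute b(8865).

1

b(1) = 4, b(2) = 0, b(3) = 7, b(4) = 5, b(5) = 2, b(6) = 6, b(7) = 2, b(8) = 1, b(9) = 1, b(10) = 6, b(11) = 7, b(12) = 2, b(13) = 5, b(14) = 0, b(15) = 2, b(16) = 4, b(17) = 7, b(18) = 3, b(19) = 7, b(20) = 8, b(21) = 8, b(22) = 3, b(23) = 2, b(24) = 7, b(25) = 4, b(26) = 0.
The sequence repeats with period 24.
So b(8865) = b(1 + ((8865-1) mod 24)) = b(9) = 1.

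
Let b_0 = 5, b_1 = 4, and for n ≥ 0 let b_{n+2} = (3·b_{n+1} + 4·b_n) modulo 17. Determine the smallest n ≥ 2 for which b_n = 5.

4

Computing terms: b_0 = 5; b_1 = 4; b_2 = 15; b_3 = 10; b_4 = 5; b_5 = 4.
Since (b_4, b_5) = (b_0, b_1) = (5, 4) (two consecutive terms determine the rest), the sequence is periodic with period 4.
The value 5 next appears (with n ≥ 2) at b_4.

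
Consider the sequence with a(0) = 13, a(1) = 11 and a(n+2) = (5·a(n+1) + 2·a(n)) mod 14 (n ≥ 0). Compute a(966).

Listing terms: a(0) = 13; a(1) = 11; a(2) = 11; a(3) = 7; a(4) = 1; a(5) = 5; a(6) = 13; a(7) = 5; a(8) = 9; a(9) = 13; a(10) = 13; a(11) = 7; a(12) = 5; a(13) = 11; a(14) = 9; a(15) = 11; a(16) = 3; a(17) = 9; a(18) = 9; a(19) = 7; a(20) = 11; a(21) = 13; a(22) = 3; a(23) = 13; a(24) = 1; a(25) = 3; a(26) = 3; a(27) = 7; a(28) = 13; a(29) = 9; a(30) = 1; a(31) = 9; a(32) = 5; a(33) = 1; a(34) = 1; a(35) = 7; a(36) = 9; a(37) = 3; a(38) = 5; a(39) = 3; a(40) = 11; a(41) = 5; a(42) = 5; a(43) = 7; a(44) = 3; a(45) = 1; a(46) = 11; a(47) = 1; a(48) = 13; a(49) = 11.
Since (a(48), a(49)) = (a(0), a(1)) = (13, 11) (two consecutive terms determine the rest), the sequence is periodic with period 48.
So a(966) = a(0 + ((966-0) mod 48)) = a(6) = 13.

13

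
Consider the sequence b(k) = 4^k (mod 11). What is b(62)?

5

b(1) = 4,  b(2) = 5,  b(3) = 9,  b(4) = 3,  b(5) = 1,  b(6) = 4.
The sequence repeats with period 5.
(62 - 1) mod 5 = 1, so b(62) = b(2) = 5.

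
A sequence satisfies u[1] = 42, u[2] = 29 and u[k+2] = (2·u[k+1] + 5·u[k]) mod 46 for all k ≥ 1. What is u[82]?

11

Listing terms: u[1] = 42, u[2] = 29, u[3] = 38, u[4] = 37, u[5] = 34, u[6] = 23, u[7] = 32, u[8] = 41, u[9] = 12, u[10] = 45, u[11] = 12, u[12] = 19, u[13] = 6, u[14] = 15, u[15] = 14, u[16] = 11, u[17] = 0, u[18] = 9, u[19] = 18, u[20] = 35, u[21] = 22, u[22] = 35, u[23] = 42, u[24] = 29.
The sequence repeats with period 22.
(82 - 1) mod 22 = 15, so u[82] = u[16] = 11.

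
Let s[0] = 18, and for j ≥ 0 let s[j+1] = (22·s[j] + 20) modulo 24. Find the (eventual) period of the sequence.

3

Listing terms: s[0] = 18,  s[1] = 8,  s[2] = 4,  s[3] = 12,  s[4] = 20,  s[5] = 4.
Since s[5] = s[2] = 4, the sequence is eventually periodic: after a pre-period of length 2 it cycles with period 3.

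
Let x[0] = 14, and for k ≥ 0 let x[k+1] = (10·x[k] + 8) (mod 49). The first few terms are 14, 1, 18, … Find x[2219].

x[0] = 14; x[1] = 1; x[2] = 18; x[3] = 41; x[4] = 26; x[5] = 23; x[6] = 42; x[7] = 36; x[8] = 25; x[9] = 13; x[10] = 40; x[11] = 16; x[12] = 21; x[13] = 22; x[14] = 32; x[15] = 34; x[16] = 5; x[17] = 9; x[18] = 0; x[19] = 8; x[20] = 39; x[21] = 6; x[22] = 19; x[23] = 2; x[24] = 28; x[25] = 43; x[26] = 46; x[27] = 27; x[28] = 33; x[29] = 44; x[30] = 7; x[31] = 29; x[32] = 4; x[33] = 48; x[34] = 47; x[35] = 37; x[36] = 35; x[37] = 15; x[38] = 11; x[39] = 20; x[40] = 12; x[41] = 30; x[42] = 14.
Since x[42] = x[0] = 14, the sequence is periodic with period 42.
(2219 - 0) mod 42 = 35, so x[2219] = x[35] = 37.

37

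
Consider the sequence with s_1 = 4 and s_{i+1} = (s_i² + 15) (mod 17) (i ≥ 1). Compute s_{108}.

We have s_1 = 4, s_2 = 14, s_3 = 7, s_4 = 13, s_5 = 14.
Since s_5 = s_2 = 14, the sequence is eventually periodic: after a pre-period of length 1 it cycles with period 3.
For i ≥ 2, s_i depends only on (i - 2) mod 3. (108 - 2) mod 3 = 1, so s_{108} = s_3 = 7.

7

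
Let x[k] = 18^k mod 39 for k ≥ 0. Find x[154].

x[0] = 1, x[1] = 18, x[2] = 12, x[3] = 21, x[4] = 27, x[5] = 18.
Since x[5] = x[1] = 18, the sequence is eventually periodic: after a pre-period of length 1 it cycles with period 4.
For k ≥ 1, x[k] depends only on (k - 1) mod 4. (154 - 1) mod 4 = 1, so x[154] = x[2] = 12.

12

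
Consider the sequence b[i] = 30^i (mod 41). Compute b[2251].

24

Listing terms: b[0] = 1,  b[1] = 30,  b[2] = 39,  b[3] = 22,  b[4] = 4,  b[5] = 38,  b[6] = 33,  b[7] = 6,  b[8] = 16,  b[9] = 29,  b[10] = 9,  b[11] = 24,  b[12] = 23,  b[13] = 34,  b[14] = 36,  b[15] = 14,  b[16] = 10,  b[17] = 13,  b[18] = 21,  b[19] = 15,  b[20] = 40,  b[21] = 11,  b[22] = 2,  b[23] = 19,  b[24] = 37,  b[25] = 3,  b[26] = 8,  b[27] = 35,  b[28] = 25,  b[29] = 12,  b[30] = 32,  b[31] = 17,  b[32] = 18,  b[33] = 7,  b[34] = 5,  b[35] = 27,  b[36] = 31,  b[37] = 28,  b[38] = 20,  b[39] = 26,  b[40] = 1.
Since b[40] = b[0] = 1, the sequence is periodic with period 40.
So b[2251] = b[0 + ((2251-0) mod 40)] = b[11] = 24.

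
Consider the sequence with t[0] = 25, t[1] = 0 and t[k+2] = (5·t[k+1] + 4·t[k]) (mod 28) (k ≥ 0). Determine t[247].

t[0] = 25,  t[1] = 0,  t[2] = 16,  t[3] = 24,  t[4] = 16,  t[5] = 8,  t[6] = 20,  t[7] = 20,  t[8] = 12,  t[9] = 0,  t[10] = 20,  t[11] = 16,  t[12] = 20,  t[13] = 24,  t[14] = 4,  t[15] = 4,  t[16] = 8,  t[17] = 0,  t[18] = 4,  t[19] = 20,  t[20] = 4,  t[21] = 16,  t[22] = 12,  t[23] = 12,  t[24] = 24,  t[25] = 0,  t[26] = 12,  t[27] = 4,  t[28] = 12,  t[29] = 20,  t[30] = 8,  t[31] = 8,  t[32] = 16,  t[33] = 0,  t[34] = 8,  t[35] = 12,  t[36] = 8,  t[37] = 4,  t[38] = 24,  t[39] = 24,  t[40] = 20,  t[41] = 0,  t[42] = 24,  t[43] = 8,  t[44] = 24,  t[45] = 12,  t[46] = 16,  t[47] = 16,  t[48] = 4,  t[49] = 0,  t[50] = 16.
Since (t[49], t[50]) = (t[1], t[2]) = (0, 16) (two consecutive terms determine the rest), the sequence is eventually periodic: after a pre-period of length 1 it cycles with period 48.
For k ≥ 1, t[k] depends only on (k - 1) mod 48. (247 - 1) mod 48 = 6, so t[247] = t[7] = 20.

20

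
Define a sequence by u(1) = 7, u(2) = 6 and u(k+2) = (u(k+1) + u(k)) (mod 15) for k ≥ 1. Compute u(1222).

u(1) = 7,  u(2) = 6,  u(3) = 13,  u(4) = 4,  u(5) = 2,  u(6) = 6,  u(7) = 8,  u(8) = 14,  u(9) = 7,  u(10) = 6.
The sequence repeats with period 8.
So u(1222) = u(1 + ((1222-1) mod 8)) = u(6) = 6.

6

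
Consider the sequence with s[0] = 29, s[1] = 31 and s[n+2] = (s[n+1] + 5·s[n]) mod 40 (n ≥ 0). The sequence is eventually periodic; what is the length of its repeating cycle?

Listing terms: s[0] = 29, s[1] = 31, s[2] = 16, s[3] = 11, s[4] = 11, s[5] = 26, s[6] = 1, s[7] = 11, s[8] = 16, s[9] = 31, s[10] = 31, s[11] = 26, s[12] = 21, s[13] = 31, s[14] = 16.
Since (s[13], s[14]) = (s[1], s[2]) = (31, 16) (two consecutive terms determine the rest), the sequence is eventually periodic: after a pre-period of length 1 it cycles with period 12.

12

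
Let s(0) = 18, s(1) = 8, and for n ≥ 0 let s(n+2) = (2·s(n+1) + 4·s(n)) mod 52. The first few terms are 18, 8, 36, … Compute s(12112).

We have s(0) = 18; s(1) = 8; s(2) = 36; s(3) = 0; s(4) = 40; s(5) = 28; s(6) = 8; s(7) = 24; s(8) = 28; s(9) = 48; s(10) = 0; s(11) = 36; s(12) = 20; s(13) = 28; s(14) = 32; s(15) = 20; s(16) = 12; s(17) = 0; s(18) = 48; s(19) = 44; s(20) = 20; s(21) = 8; s(22) = 44; s(23) = 16; s(24) = 0; s(25) = 12; s(26) = 24; s(27) = 44; s(28) = 28; s(29) = 24; s(30) = 4; s(31) = 0; s(32) = 16; s(33) = 32; s(34) = 24; s(35) = 20; s(36) = 32; s(37) = 40; s(38) = 0; s(39) = 4; s(40) = 8; s(41) = 32; s(42) = 44; s(43) = 8; s(44) = 36.
Since (s(43), s(44)) = (s(1), s(2)) = (8, 36) (two consecutive terms determine the rest), the sequence is eventually periodic: after a pre-period of length 1 it cycles with period 42.
For n ≥ 1, s(n) depends only on (n - 1) mod 42. (12112 - 1) mod 42 = 15, so s(12112) = s(16) = 12.

12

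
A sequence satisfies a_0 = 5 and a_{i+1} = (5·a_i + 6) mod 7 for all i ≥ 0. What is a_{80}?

0

a_0 = 5, a_1 = 3, a_2 = 0, a_3 = 6, a_4 = 1, a_5 = 4, a_6 = 5.
The sequence repeats with period 6.
So a_{80} = a_{0 + ((80-0) mod 6)} = a_2 = 0.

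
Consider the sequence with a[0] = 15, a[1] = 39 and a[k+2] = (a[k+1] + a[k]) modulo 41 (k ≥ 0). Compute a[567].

12

Computing terms: a[0] = 15; a[1] = 39; a[2] = 13; a[3] = 11; a[4] = 24; a[5] = 35; a[6] = 18; a[7] = 12; a[8] = 30; a[9] = 1; a[10] = 31; a[11] = 32; a[12] = 22; a[13] = 13; a[14] = 35; a[15] = 7; a[16] = 1; a[17] = 8; a[18] = 9; a[19] = 17; a[20] = 26; a[21] = 2; a[22] = 28; a[23] = 30; a[24] = 17; a[25] = 6; a[26] = 23; a[27] = 29; a[28] = 11; a[29] = 40; a[30] = 10; a[31] = 9; a[32] = 19; a[33] = 28; a[34] = 6; a[35] = 34; a[36] = 40; a[37] = 33; a[38] = 32; a[39] = 24; a[40] = 15; a[41] = 39.
Since (a[40], a[41]) = (a[0], a[1]) = (15, 39) (two consecutive terms determine the rest), the sequence is periodic with period 40.
So a[567] = a[0 + ((567-0) mod 40)] = a[7] = 12.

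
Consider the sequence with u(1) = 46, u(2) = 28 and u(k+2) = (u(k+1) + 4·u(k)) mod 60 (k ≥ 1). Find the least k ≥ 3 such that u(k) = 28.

Computing terms: u(1) = 46, u(2) = 28, u(3) = 32, u(4) = 24, u(5) = 32, u(6) = 8, u(7) = 16, u(8) = 48, u(9) = 52, u(10) = 4, u(11) = 32, u(12) = 48, u(13) = 56, u(14) = 8, u(15) = 52, u(16) = 24, u(17) = 52, u(18) = 28, u(19) = 56, u(20) = 48, u(21) = 32, u(22) = 44, u(23) = 52, u(24) = 48, u(25) = 16, u(26) = 28, u(27) = 32.
Since (u(26), u(27)) = (u(2), u(3)) = (28, 32) (two consecutive terms determine the rest), the sequence is eventually periodic: after a pre-period of length 1 it cycles with period 24.
The value 28 first appears (with k ≥ 3) at u(18).

18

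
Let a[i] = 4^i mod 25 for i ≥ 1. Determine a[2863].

Listing terms: a[1] = 4,  a[2] = 16,  a[3] = 14,  a[4] = 6,  a[5] = 24,  a[6] = 21,  a[7] = 9,  a[8] = 11,  a[9] = 19,  a[10] = 1,  a[11] = 4.
Since a[11] = a[1] = 4, the sequence is periodic with period 10.
(2863 - 1) mod 10 = 2, so a[2863] = a[3] = 14.

14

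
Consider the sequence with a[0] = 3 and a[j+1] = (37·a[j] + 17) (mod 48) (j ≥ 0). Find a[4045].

20

Computing terms: a[0] = 3; a[1] = 32; a[2] = 1; a[3] = 6; a[4] = 47; a[5] = 28; a[6] = 45; a[7] = 2; a[8] = 43; a[9] = 24; a[10] = 41; a[11] = 46; a[12] = 39; a[13] = 20; a[14] = 37; a[15] = 42; a[16] = 35; a[17] = 16; a[18] = 33; a[19] = 38; a[20] = 31; a[21] = 12; a[22] = 29; a[23] = 34; a[24] = 27; a[25] = 8; a[26] = 25; a[27] = 30; a[28] = 23; a[29] = 4; a[30] = 21; a[31] = 26; a[32] = 19; a[33] = 0; a[34] = 17; a[35] = 22; a[36] = 15; a[37] = 44; a[38] = 13; a[39] = 18; a[40] = 11; a[41] = 40; a[42] = 9; a[43] = 14; a[44] = 7; a[45] = 36; a[46] = 5; a[47] = 10; a[48] = 3.
The sequence repeats with period 48.
(4045 - 0) mod 48 = 13, so a[4045] = a[13] = 20.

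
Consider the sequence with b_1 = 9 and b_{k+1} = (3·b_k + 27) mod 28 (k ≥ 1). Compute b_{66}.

22

b_1 = 9; b_2 = 26; b_3 = 21; b_4 = 6; b_5 = 17; b_6 = 22; b_7 = 9.
The sequence repeats with period 6.
So b_{66} = b_{1 + ((66-1) mod 6)} = b_6 = 22.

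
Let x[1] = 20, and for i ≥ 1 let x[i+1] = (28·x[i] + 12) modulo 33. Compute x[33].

23

x[1] = 20; x[2] = 11; x[3] = 23; x[4] = 29; x[5] = 32; x[6] = 17; x[7] = 26; x[8] = 14; x[9] = 8; x[10] = 5; x[11] = 20.
The sequence repeats with period 10.
So x[33] = x[1 + ((33-1) mod 10)] = x[3] = 23.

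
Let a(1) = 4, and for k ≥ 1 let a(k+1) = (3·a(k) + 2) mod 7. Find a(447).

Listing terms: a(1) = 4; a(2) = 0; a(3) = 2; a(4) = 1; a(5) = 5; a(6) = 3; a(7) = 4.
The sequence repeats with period 6.
(447 - 1) mod 6 = 2, so a(447) = a(3) = 2.

2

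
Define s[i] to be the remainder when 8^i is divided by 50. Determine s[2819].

22

We have s[0] = 1, s[1] = 8, s[2] = 14, s[3] = 12, s[4] = 46, s[5] = 18, s[6] = 44, s[7] = 2, s[8] = 16, s[9] = 28, s[10] = 24, s[11] = 42, s[12] = 36, s[13] = 38, s[14] = 4, s[15] = 32, s[16] = 6, s[17] = 48, s[18] = 34, s[19] = 22, s[20] = 26, s[21] = 8.
Since s[21] = s[1] = 8, the sequence is eventually periodic: after a pre-period of length 1 it cycles with period 20.
For i ≥ 1, s[i] depends only on (i - 1) mod 20. (2819 - 1) mod 20 = 18, so s[2819] = s[19] = 22.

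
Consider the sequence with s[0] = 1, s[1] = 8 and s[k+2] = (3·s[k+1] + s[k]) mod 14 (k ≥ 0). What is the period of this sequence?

We have s[0] = 1,  s[1] = 8,  s[2] = 11,  s[3] = 13,  s[4] = 8,  s[5] = 9,  s[6] = 7,  s[7] = 2,  s[8] = 13,  s[9] = 13,  s[10] = 10,  s[11] = 1,  s[12] = 13,  s[13] = 12,  s[14] = 7,  s[15] = 5,  s[16] = 8,  s[17] = 1,  s[18] = 11,  s[19] = 6,  s[20] = 1,  s[21] = 9,  s[22] = 0,  s[23] = 9,  s[24] = 13,  s[25] = 6,  s[26] = 3,  s[27] = 1,  s[28] = 6,  s[29] = 5,  s[30] = 7,  s[31] = 12,  s[32] = 1,  s[33] = 1,  s[34] = 4,  s[35] = 13,  s[36] = 1,  s[37] = 2,  s[38] = 7,  s[39] = 9,  s[40] = 6,  s[41] = 13,  s[42] = 3,  s[43] = 8,  s[44] = 13,  s[45] = 5,  s[46] = 0,  s[47] = 5,  s[48] = 1,  s[49] = 8.
Since (s[48], s[49]) = (s[0], s[1]) = (1, 8) (two consecutive terms determine the rest), the sequence is periodic with period 48.

48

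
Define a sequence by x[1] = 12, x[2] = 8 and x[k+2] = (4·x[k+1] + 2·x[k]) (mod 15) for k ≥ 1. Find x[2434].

Computing terms: x[1] = 12, x[2] = 8, x[3] = 11, x[4] = 0, x[5] = 7, x[6] = 13, x[7] = 6, x[8] = 5, x[9] = 2, x[10] = 3, x[11] = 1, x[12] = 10, x[13] = 12, x[14] = 8.
Since (x[13], x[14]) = (x[1], x[2]) = (12, 8) (two consecutive terms determine the rest), the sequence is periodic with period 12.
So x[2434] = x[1 + ((2434-1) mod 12)] = x[10] = 3.

3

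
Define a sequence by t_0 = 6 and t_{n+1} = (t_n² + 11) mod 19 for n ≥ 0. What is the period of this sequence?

3

We have t_0 = 6; t_1 = 9; t_2 = 16; t_3 = 1; t_4 = 12; t_5 = 3; t_6 = 1.
Since t_6 = t_3 = 1, the sequence is eventually periodic: after a pre-period of length 3 it cycles with period 3.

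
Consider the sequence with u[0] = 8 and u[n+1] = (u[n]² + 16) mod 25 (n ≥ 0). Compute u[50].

16

Listing terms: u[0] = 8, u[1] = 5, u[2] = 16, u[3] = 22, u[4] = 0, u[5] = 16.
Since u[5] = u[2] = 16, the sequence is eventually periodic: after a pre-period of length 2 it cycles with period 3.
For n ≥ 2, u[n] depends only on (n - 2) mod 3. (50 - 2) mod 3 = 0, so u[50] = u[2] = 16.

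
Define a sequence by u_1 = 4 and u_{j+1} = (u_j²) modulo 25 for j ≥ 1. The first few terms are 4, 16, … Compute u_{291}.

6

Computing terms: u_1 = 4,  u_2 = 16,  u_3 = 6,  u_4 = 11,  u_5 = 21,  u_6 = 16.
Since u_6 = u_2 = 16, the sequence is eventually periodic: after a pre-period of length 1 it cycles with period 4.
For j ≥ 2, u_j depends only on (j - 2) mod 4. (291 - 2) mod 4 = 1, so u_{291} = u_3 = 6.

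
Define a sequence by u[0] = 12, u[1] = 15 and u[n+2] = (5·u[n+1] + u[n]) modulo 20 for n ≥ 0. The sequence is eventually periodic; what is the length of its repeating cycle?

Computing terms: u[0] = 12,  u[1] = 15,  u[2] = 7,  u[3] = 10,  u[4] = 17,  u[5] = 15,  u[6] = 12,  u[7] = 15.
Since (u[6], u[7]) = (u[0], u[1]) = (12, 15) (two consecutive terms determine the rest), the sequence is periodic with period 6.

6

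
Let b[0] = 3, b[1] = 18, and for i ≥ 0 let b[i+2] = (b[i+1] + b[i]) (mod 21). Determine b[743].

6

Computing terms: b[0] = 3, b[1] = 18, b[2] = 0, b[3] = 18, b[4] = 18, b[5] = 15, b[6] = 12, b[7] = 6, b[8] = 18, b[9] = 3, b[10] = 0, b[11] = 3, b[12] = 3, b[13] = 6, b[14] = 9, b[15] = 15, b[16] = 3, b[17] = 18.
The sequence repeats with period 16.
So b[743] = b[0 + ((743-0) mod 16)] = b[7] = 6.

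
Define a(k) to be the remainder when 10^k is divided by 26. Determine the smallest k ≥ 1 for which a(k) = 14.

6

a(0) = 1; a(1) = 10; a(2) = 22; a(3) = 12; a(4) = 16; a(5) = 4; a(6) = 14; a(7) = 10.
Since a(7) = a(1) = 10, the sequence is eventually periodic: after a pre-period of length 1 it cycles with period 6.
The value 14 first appears (with k ≥ 1) at a(6).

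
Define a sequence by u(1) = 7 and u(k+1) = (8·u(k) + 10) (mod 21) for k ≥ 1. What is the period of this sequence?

14

We have u(1) = 7; u(2) = 3; u(3) = 13; u(4) = 9; u(5) = 19; u(6) = 15; u(7) = 4; u(8) = 0; u(9) = 10; u(10) = 6; u(11) = 16; u(12) = 12; u(13) = 1; u(14) = 18; u(15) = 7.
The sequence repeats with period 14.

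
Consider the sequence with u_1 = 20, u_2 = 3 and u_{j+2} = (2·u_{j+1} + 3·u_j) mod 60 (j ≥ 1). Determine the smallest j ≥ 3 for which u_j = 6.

3

Listing terms: u_1 = 20,  u_2 = 3,  u_3 = 6,  u_4 = 21,  u_5 = 0,  u_6 = 3,  u_7 = 6.
Since (u_6, u_7) = (u_2, u_3) = (3, 6) (two consecutive terms determine the rest), the sequence is eventually periodic: after a pre-period of length 1 it cycles with period 4.
The value 6 first appears (with j ≥ 3) at u_3.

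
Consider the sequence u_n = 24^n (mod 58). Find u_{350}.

30

Listing terms: u_0 = 1,  u_1 = 24,  u_2 = 54,  u_3 = 20,  u_4 = 16,  u_5 = 36,  u_6 = 52,  u_7 = 30,  u_8 = 24.
Since u_8 = u_1 = 24, the sequence is eventually periodic: after a pre-period of length 1 it cycles with period 7.
For n ≥ 1, u_n depends only on (n - 1) mod 7. (350 - 1) mod 7 = 6, so u_{350} = u_7 = 30.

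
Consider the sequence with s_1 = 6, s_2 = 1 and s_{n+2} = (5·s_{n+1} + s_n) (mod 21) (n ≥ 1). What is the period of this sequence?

24

s_1 = 6; s_2 = 1; s_3 = 11; s_4 = 14; s_5 = 18; s_6 = 20; s_7 = 13; s_8 = 1; s_9 = 18; s_{10} = 7; s_{11} = 11; s_{12} = 20; s_{13} = 6; s_{14} = 8; s_{15} = 4; s_{16} = 7; s_{17} = 18; s_{18} = 13; s_{19} = 20; s_{20} = 8; s_{21} = 18; s_{22} = 14; s_{23} = 4; s_{24} = 13; s_{25} = 6; s_{26} = 1.
The sequence repeats with period 24.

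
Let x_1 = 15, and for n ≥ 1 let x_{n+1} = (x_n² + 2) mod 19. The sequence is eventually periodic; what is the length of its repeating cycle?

Computing terms: x_1 = 15; x_2 = 18; x_3 = 3; x_4 = 11; x_5 = 9; x_6 = 7; x_7 = 13; x_8 = 0; x_9 = 2; x_{10} = 6; x_{11} = 0.
Since x_{11} = x_8 = 0, the sequence is eventually periodic: after a pre-period of length 7 it cycles with period 3.

3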